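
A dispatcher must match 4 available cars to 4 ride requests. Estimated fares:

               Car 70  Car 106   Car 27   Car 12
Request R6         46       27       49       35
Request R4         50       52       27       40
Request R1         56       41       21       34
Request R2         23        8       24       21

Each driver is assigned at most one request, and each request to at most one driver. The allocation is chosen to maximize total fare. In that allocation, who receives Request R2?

Car 12 receives Request R2.

Optimal: Car 70→Request R1 ($56), Car 106→Request R4 ($52), Car 27→Request R6 ($49), Car 12→Request R2 ($21) — total 56+52+49+21 = $178.
Every other assignment is strictly worse.
Car 12's own top request is Request R4 ($40), but forcing Car 12→Request R4 and reassigning the rest optimally gives only $153 — worse by 25.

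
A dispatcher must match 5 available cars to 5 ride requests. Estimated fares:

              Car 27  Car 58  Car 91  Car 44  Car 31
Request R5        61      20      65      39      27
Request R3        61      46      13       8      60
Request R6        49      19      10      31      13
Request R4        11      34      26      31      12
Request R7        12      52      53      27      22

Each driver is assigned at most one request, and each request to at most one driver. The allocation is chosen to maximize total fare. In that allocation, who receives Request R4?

Car 44 receives Request R4.

This is a one-to-one assignment (maximum-weight bipartite matching).
Optimal: Car 27→Request R6 ($49), Car 58→Request R7 ($52), Car 91→Request R5 ($65), Car 44→Request R4 ($31), Car 31→Request R3 ($60) — total 49+52+65+31+60 = $257.
Max-entry greedy (repeatedly take the single best remaining cell) gives $221, worse by 36.
Next-best assignment: Car 27→Request R5, Car 58→Request R4, Car 91→Request R7, Car 44→Request R6, Car 31→Request R3 = $239.
Swapping Car 27↔Car 58 (Car 27→Request R7 $12, Car 58→Request R6 $19) loses 70.
Car 44's own top request is Request R5 ($39), but forcing Car 44→Request R5 and reassigning the rest optimally gives only $235 — worse by 22.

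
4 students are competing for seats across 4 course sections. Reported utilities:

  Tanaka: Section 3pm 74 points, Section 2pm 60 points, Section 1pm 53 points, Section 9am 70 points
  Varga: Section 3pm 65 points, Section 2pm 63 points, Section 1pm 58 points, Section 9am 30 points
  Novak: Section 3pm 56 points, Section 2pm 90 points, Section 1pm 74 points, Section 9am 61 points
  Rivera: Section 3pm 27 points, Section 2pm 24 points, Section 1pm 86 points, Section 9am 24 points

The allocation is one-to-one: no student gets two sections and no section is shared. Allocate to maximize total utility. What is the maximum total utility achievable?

Maximum total: 311 points

Optimal: Tanaka→Section 9am (70 points), Varga→Section 3pm (65 points), Novak→Section 2pm (90 points), Rivera→Section 1pm (86 points) — total 70+65+90+86 = 311 points.
Column-greedy (each section in turn goes to its best remaining student) gives 280 points, worse by 31.
No other one-to-one assignment exceeds 311 points.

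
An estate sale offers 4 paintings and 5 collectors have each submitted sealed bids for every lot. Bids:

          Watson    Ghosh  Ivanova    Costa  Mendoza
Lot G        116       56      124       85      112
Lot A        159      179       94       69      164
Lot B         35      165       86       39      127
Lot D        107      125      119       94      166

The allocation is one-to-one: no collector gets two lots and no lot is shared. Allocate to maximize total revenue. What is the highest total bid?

Max total: $614

This is a one-to-one assignment (maximum-weight bipartite matching).
Optimal: Ivanova→Lot G ($124), Watson→Lot A ($159), Ghosh→Lot B ($165), Mendoza→Lot D ($166) — total 124+159+165+166 = $614.
Max-entry greedy (repeatedly take the single best remaining cell) gives $508, worse by 106.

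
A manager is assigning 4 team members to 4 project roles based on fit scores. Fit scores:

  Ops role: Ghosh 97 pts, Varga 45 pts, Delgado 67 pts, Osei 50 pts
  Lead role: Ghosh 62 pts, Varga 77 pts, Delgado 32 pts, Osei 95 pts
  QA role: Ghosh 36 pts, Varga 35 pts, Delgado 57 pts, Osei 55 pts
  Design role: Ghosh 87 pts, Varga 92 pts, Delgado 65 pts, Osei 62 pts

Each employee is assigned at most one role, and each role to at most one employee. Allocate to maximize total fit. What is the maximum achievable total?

Max total: 341 pts

Optimal: Ghosh→Ops role (97 pts), Varga→Design role (92 pts), Delgado→QA role (57 pts), Osei→Lead role (95 pts) — total 97+92+57+95 = 341 pts.
Next-best assignment: Ghosh→Ops role, Varga→Lead role, Delgado→Design role, Osei→QA role = 294 pts.
Every other assignment is strictly worse.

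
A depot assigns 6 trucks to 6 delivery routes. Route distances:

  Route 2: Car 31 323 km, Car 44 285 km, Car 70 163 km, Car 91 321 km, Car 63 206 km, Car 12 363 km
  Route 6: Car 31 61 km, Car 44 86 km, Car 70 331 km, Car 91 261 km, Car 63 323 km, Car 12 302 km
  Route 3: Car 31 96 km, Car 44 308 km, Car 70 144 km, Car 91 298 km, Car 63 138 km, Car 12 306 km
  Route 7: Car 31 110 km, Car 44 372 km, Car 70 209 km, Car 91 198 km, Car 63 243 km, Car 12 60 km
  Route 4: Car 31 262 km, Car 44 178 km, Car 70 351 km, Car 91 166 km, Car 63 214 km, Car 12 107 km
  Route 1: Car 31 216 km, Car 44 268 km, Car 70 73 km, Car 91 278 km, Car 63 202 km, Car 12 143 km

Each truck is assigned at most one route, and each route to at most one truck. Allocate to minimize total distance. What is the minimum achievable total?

Optimal: Car 31→Route 3 (96 km), Car 44→Route 6 (86 km), Car 70→Route 1 (73 km), Car 91→Route 4 (166 km), Car 63→Route 2 (206 km), Car 12→Route 7 (60 km) — total 96+86+73+166+206+60 = 687 km.
Min-entry greedy (repeatedly take the single cheapest remaining cell) gives 783 km, worse by 96.
Next-best assignment: Car 31→Route 3, Car 44→Route 6, Car 70→Route 1, Car 91→Route 7, Car 63→Route 2, Car 12→Route 4 = 766 km.
Swapping Car 91↔Car 12 (Car 91→Route 7 198 km, Car 12→Route 4 107 km) adds 79.
Checked against all permutations: 687 km is optimal.

Min total: 687 km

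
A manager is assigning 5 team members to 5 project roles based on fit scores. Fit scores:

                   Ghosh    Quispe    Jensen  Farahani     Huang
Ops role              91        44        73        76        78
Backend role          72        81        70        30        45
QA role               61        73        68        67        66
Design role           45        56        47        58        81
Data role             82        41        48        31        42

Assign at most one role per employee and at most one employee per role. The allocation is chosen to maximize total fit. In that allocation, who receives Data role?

Optimal: Ghosh→Data role (82 pts), Quispe→Backend role (81 pts), Jensen→QA role (68 pts), Farahani→Ops role (76 pts), Huang→Design role (81 pts) — total 82+81+68+76+81 = 388 pts.
Max-entry greedy (repeatedly take the single best remaining cell) gives 352 pts, worse by 36.
Ghosh's own top role is Ops role (91 pts), but forcing Ghosh→Ops role and reassigning the rest optimally gives only 368 pts — worse by 20.

Ghosh receives Data role.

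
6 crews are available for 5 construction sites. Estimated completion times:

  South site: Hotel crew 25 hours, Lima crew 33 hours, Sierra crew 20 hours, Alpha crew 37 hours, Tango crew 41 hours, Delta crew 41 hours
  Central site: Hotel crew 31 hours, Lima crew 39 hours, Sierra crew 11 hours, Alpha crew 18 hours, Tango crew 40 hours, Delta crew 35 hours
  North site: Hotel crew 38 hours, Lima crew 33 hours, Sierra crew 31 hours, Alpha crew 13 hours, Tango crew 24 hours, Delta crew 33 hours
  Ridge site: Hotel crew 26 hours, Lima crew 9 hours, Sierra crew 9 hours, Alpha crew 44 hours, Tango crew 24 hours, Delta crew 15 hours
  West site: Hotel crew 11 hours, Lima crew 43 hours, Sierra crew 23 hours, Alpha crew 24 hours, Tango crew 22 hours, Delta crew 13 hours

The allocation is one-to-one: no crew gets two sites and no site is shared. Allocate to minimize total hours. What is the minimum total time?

Min total: 71 hours

Optimal: Hotel crew→South site (25 hours), Sierra crew→Central site (11 hours), Alpha crew→North site (13 hours), Lima crew→Ridge site (9 hours), Delta crew→West site (13 hours) — total 25+11+13+9+13 = 71 hours.
Row-greedy (each crew in turn takes its cheapest remaining site) gives 85 hours, worse by 14.
Swapping Alpha crew↔Hotel crew (Alpha crew→South site 37 hours, Hotel crew→North site 38 hours) adds 37.
Checked against all permutations: 71 hours is optimal.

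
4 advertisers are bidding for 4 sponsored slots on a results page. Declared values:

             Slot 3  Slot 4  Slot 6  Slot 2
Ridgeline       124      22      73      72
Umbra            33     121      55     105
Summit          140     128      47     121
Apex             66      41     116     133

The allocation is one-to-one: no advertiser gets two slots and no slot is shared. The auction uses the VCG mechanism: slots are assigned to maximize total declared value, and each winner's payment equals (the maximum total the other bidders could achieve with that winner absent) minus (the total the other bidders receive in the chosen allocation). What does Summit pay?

Efficient allocation: Ridgeline→Slot 3 ($124), Umbra→Slot 4 ($121), Summit→Slot 2 ($121), Apex→Slot 6 ($116); total welfare W = $482.
Summit receives Slot 2 at value $121, so the others get W − 121 = $361.
Without Summit: best allocation of the remaining 3 bidders over all 4 slots is Ridgeline→Slot 3 ($124), Umbra→Slot 4 ($121), Apex→Slot 2 ($133), total $378.
VCG payment = (others' best without Summit) − (others' welfare with Summit) = 378 − 361 = $17.

Summit pays $17.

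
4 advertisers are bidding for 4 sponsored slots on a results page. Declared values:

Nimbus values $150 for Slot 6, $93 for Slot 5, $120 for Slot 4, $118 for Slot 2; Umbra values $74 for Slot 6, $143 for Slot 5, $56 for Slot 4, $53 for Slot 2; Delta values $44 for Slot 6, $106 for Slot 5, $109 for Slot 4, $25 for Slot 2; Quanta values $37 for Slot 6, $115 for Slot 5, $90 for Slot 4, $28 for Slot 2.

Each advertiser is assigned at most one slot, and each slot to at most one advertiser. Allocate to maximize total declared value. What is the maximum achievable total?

This is the linear assignment problem.
Optimal: Nimbus→Slot 6 ($150), Umbra→Slot 5 ($143), Delta→Slot 4 ($109), Quanta→Slot 2 ($28) — total 150+143+109+28 = $430.
No other one-to-one assignment exceeds $430.

Maximum total: $430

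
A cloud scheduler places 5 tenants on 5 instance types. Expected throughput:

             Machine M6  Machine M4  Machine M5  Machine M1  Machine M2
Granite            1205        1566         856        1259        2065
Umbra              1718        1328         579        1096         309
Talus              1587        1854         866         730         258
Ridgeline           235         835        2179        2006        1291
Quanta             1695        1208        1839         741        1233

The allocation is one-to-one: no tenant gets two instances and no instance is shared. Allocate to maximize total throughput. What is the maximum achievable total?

Maximum total: 9482 ops/s

Optimal: Granite→Machine M2 (2065 ops/s), Umbra→Machine M6 (1718 ops/s), Talus→Machine M4 (1854 ops/s), Ridgeline→Machine M1 (2006 ops/s), Quanta→Machine M5 (1839 ops/s) — total 2065+1718+1854+2006+1839 = 9482 ops/s.
Column-greedy (each instance in turn goes to its best remaining tenant) gives 8243 ops/s, worse by 1239.
Checked against all permutations: 9482 ops/s is optimal.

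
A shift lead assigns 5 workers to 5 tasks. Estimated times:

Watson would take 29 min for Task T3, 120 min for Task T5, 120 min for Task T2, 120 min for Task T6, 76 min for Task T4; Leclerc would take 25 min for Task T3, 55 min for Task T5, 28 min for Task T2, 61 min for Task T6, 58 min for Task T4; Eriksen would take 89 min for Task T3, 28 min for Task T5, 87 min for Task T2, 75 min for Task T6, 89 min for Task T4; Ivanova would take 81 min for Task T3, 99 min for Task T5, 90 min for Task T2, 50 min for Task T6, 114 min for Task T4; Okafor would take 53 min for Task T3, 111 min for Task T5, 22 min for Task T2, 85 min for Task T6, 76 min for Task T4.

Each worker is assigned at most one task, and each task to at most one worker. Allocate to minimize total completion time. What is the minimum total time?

Optimal: Watson→Task T3 (29 min), Leclerc→Task T4 (58 min), Eriksen→Task T5 (28 min), Ivanova→Task T6 (50 min), Okafor→Task T2 (22 min) — total 29+58+28+50+22 = 187 min.
Row-greedy (each worker in turn takes its cheapest remaining task) gives 211 min, worse by 24.
Checked against all permutations: 187 min is optimal.

Min total: 187 min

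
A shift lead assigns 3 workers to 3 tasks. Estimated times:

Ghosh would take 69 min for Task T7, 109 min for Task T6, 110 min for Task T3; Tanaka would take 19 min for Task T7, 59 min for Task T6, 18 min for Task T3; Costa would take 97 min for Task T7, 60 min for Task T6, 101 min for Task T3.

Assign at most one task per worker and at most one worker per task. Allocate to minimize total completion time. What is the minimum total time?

Optimal: Ghosh→Task T7 (69 min), Tanaka→Task T3 (18 min), Costa→Task T6 (60 min) — total 69+18+60 = 147 min.
Column-greedy (each task in turn goes to its cheapest remaining worker) gives 189 min, worse by 42.
Next-best assignment: Ghosh→Task T3, Tanaka→Task T7, Costa→Task T6 = 189 min.
Swapping Ghosh↔Costa (Ghosh→Task T6 109 min, Costa→Task T7 97 min) adds 77.

Minimum total: 147 min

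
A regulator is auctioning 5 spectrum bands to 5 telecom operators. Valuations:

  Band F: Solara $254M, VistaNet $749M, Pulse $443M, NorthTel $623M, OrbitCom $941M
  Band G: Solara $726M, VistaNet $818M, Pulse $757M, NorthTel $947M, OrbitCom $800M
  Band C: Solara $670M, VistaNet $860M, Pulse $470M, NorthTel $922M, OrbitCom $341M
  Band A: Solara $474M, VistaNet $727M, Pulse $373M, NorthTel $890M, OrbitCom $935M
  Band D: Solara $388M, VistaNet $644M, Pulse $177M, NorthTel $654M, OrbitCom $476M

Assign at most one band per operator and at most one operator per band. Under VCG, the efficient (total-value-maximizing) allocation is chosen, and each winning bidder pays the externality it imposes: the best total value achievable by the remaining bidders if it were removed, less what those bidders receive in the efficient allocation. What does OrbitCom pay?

OrbitCom pays $105M.

Efficient allocation: Solara→Band C ($670M), VistaNet→Band D ($644M), Pulse→Band G ($757M), NorthTel→Band A ($890M), OrbitCom→Band F ($941M); total welfare W = $3902M.
OrbitCom receives Band F at value $941M, so the others get W − 941 = $2961M.
Without OrbitCom: best allocation of the remaining 4 bidders over all 5 bands is Solara→Band C ($670M), VistaNet→Band F ($749M), Pulse→Band G ($757M), NorthTel→Band A ($890M), total $3066M.
VCG payment = (others' best without OrbitCom) − (others' welfare with OrbitCom) = 3066 − 2961 = $105M.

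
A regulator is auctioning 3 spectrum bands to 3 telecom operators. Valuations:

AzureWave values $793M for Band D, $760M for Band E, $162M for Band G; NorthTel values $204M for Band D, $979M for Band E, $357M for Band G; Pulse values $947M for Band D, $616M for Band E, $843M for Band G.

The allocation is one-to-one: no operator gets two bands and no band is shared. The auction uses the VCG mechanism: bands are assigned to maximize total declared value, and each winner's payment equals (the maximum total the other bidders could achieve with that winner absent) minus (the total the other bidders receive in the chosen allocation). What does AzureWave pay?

AzureWave pays $104M.

Efficient allocation: AzureWave→Band D ($793M), NorthTel→Band E ($979M), Pulse→Band G ($843M); total welfare W = $2615M.
AzureWave receives Band D at value $793M, so the others get W − 793 = $1822M.
Without AzureWave: best allocation of the remaining 2 bidders over all 3 bands is NorthTel→Band E ($979M), Pulse→Band D ($947M), total $1926M.
VCG payment = (others' best without AzureWave) − (others' welfare with AzureWave) = 1926 − 1822 = $104M.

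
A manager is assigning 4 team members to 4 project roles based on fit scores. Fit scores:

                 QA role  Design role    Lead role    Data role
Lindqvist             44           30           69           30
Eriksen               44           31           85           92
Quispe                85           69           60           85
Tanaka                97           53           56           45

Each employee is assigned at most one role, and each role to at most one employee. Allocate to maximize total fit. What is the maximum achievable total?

Max total: 327 pts

Treat this as an assignment problem: match each employee to one role.
Optimal: Lindqvist→Lead role (69 pts), Eriksen→Data role (92 pts), Quispe→Design role (69 pts), Tanaka→QA role (97 pts) — total 69+92+69+97 = 327 pts.
Row-greedy (each employee in turn takes its best remaining role) gives 299 pts, worse by 28.
Swapping Lindqvist↔Quispe (Lindqvist→Design role 30 pts, Quispe→Lead role 60 pts) loses 48.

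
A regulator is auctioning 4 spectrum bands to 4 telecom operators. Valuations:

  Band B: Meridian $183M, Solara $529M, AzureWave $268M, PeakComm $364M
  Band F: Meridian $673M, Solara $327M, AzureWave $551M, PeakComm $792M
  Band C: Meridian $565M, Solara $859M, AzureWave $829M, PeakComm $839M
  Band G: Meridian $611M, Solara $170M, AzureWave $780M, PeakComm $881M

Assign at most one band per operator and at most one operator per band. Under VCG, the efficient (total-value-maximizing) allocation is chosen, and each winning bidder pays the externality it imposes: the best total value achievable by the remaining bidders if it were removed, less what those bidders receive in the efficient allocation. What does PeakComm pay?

Efficient allocation: Meridian→Band F ($673M), Solara→Band B ($529M), AzureWave→Band C ($829M), PeakComm→Band G ($881M); total welfare W = $2912M.
PeakComm receives Band G at value $881M, so the others get W − 881 = $2031M.
Without PeakComm: best allocation of the remaining 3 bidders over all 4 bands is Meridian→Band F ($673M), Solara→Band C ($859M), AzureWave→Band G ($780M), total $2312M.
VCG payment = (others' best without PeakComm) − (others' welfare with PeakComm) = 2312 − 2031 = $281M.

PeakComm pays $281M.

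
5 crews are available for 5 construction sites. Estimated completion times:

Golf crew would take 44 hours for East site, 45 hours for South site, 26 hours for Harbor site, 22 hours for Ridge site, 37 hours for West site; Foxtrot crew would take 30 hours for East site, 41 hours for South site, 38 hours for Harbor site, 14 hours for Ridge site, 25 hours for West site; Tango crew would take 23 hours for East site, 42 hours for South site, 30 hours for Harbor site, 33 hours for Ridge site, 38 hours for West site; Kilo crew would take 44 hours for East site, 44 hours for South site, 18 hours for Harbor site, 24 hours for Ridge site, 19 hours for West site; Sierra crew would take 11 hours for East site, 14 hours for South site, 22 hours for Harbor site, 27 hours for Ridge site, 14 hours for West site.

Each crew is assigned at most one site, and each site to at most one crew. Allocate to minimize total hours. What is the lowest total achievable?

Optimal: Golf crew→Harbor site (26 hours), Foxtrot crew→Ridge site (14 hours), Tango crew→East site (23 hours), Kilo crew→West site (19 hours), Sierra crew→South site (14 hours) — total 26+14+23+19+14 = 96 hours.
Next-best assignment: Golf crew→Ridge site, Foxtrot crew→West site, Tango crew→East site, Kilo crew→Harbor site, Sierra crew→South site = 102 hours.
Checked against all permutations: 96 hours is optimal.

Minimum total: 96 hours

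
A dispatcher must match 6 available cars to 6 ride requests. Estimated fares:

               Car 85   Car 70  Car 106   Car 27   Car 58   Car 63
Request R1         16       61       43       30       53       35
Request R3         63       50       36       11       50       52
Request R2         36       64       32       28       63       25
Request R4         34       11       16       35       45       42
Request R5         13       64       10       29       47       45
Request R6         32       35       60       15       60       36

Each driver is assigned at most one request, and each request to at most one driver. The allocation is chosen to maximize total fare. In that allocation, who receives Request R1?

Car 70 receives Request R1.

Optimal: Car 85→Request R3 ($63), Car 70→Request R1 ($61), Car 106→Request R6 ($60), Car 27→Request R4 ($35), Car 58→Request R2 ($63), Car 63→Request R5 ($45) — total 63+61+60+35+63+45 = $327.
Row-greedy (each driver in turn takes its best remaining request) gives $320, worse by 7.
Next-best assignment: Car 85→Request R3, Car 70→Request R5, Car 106→Request R6, Car 27→Request R1, Car 58→Request R2, Car 63→Request R4 = $322.
Car 70's own top request is Request R2 ($64), but forcing Car 70→Request R2 and reassigning the rest optimally gives only $320 — worse by 7.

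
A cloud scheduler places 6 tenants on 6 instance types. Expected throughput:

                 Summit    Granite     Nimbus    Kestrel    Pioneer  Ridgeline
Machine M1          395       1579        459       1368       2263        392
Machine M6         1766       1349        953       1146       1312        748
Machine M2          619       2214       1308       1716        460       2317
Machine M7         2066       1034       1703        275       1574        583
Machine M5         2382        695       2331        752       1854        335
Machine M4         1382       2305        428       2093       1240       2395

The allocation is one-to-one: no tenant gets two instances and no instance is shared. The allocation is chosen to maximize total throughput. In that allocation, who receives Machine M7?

Optimal: Summit→Machine M7 (2066 ops/s), Granite→Machine M4 (2305 ops/s), Nimbus→Machine M5 (2331 ops/s), Kestrel→Machine M6 (1146 ops/s), Pioneer→Machine M1 (2263 ops/s), Ridgeline→Machine M2 (2317 ops/s) — total 2066+2305+2331+1146+2263+2317 = 12428 ops/s.
Column-greedy (each instance in turn goes to its best remaining tenant) gives 11106 ops/s, worse by 1322.
Next-best assignment: Summit→Machine M7, Granite→Machine M6, Nimbus→Machine M5, Kestrel→Machine M4, Pioneer→Machine M1, Ridgeline→Machine M2 = 12419 ops/s.
Swapping Granite↔Nimbus (Granite→Machine M5 695 ops/s, Nimbus→Machine M4 428 ops/s) loses 3513.
Summit's own top instance is Machine M5 (2382 ops/s), but forcing Summit→Machine M5 and reassigning the rest optimally gives only 12116 ops/s — worse by 312.

Summit receives Machine M7.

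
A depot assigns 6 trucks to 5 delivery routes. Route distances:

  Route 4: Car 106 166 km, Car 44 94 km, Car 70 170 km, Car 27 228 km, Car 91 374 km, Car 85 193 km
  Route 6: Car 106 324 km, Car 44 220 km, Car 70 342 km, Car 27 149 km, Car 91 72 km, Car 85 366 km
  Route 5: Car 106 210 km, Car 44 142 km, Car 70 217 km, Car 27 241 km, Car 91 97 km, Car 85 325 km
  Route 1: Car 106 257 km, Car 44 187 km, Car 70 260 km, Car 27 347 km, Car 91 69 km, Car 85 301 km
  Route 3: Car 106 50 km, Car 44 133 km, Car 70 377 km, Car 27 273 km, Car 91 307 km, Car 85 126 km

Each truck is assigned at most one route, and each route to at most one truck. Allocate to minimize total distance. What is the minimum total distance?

Minimum total: 579 km

Optimal: Car 44→Route 4 (94 km), Car 27→Route 6 (149 km), Car 70→Route 5 (217 km), Car 91→Route 1 (69 km), Car 106→Route 3 (50 km) — total 94+149+217+69+50 = 579 km.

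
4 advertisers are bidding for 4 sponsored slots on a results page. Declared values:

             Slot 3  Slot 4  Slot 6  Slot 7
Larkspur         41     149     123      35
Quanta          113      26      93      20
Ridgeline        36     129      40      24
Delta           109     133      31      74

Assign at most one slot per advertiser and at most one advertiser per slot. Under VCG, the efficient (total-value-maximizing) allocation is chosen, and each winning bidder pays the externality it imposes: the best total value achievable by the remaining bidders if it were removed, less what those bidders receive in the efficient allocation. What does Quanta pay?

Quanta pays $35.

Efficient allocation: Larkspur→Slot 6 ($123), Quanta→Slot 3 ($113), Ridgeline→Slot 4 ($129), Delta→Slot 7 ($74); total welfare W = $439.
Quanta receives Slot 3 at value $113, so the others get W − 113 = $326.
Without Quanta: best allocation of the remaining 3 bidders over all 4 slots is Larkspur→Slot 6 ($123), Ridgeline→Slot 4 ($129), Delta→Slot 3 ($109), total $361.
VCG payment = (others' best without Quanta) − (others' welfare with Quanta) = 361 − 326 = $35.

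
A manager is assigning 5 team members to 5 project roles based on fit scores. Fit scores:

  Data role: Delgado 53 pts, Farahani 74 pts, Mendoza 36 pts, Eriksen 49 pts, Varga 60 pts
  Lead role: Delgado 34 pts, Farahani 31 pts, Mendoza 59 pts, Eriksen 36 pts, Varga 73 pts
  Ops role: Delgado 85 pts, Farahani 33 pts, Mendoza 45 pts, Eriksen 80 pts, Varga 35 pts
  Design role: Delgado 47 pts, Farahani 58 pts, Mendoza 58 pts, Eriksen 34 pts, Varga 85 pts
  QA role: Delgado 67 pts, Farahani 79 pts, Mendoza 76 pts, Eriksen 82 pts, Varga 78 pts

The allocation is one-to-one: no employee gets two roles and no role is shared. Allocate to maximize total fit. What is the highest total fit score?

Maximum total: 385 pts

Optimal: Delgado→Ops role (85 pts), Farahani→Data role (74 pts), Mendoza→Lead role (59 pts), Eriksen→QA role (82 pts), Varga→Design role (85 pts) — total 85+74+59+82+85 = 385 pts.
No other one-to-one assignment exceeds 385 pts.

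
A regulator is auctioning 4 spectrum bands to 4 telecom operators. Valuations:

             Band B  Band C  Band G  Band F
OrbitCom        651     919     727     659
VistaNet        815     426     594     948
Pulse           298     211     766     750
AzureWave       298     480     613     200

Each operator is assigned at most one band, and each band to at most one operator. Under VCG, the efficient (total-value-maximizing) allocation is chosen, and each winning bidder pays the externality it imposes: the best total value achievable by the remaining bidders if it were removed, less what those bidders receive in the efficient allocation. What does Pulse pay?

Pulse pays $133M.

Efficient allocation: OrbitCom→Band C ($919M), VistaNet→Band B ($815M), Pulse→Band F ($750M), AzureWave→Band G ($613M); total welfare W = $3097M.
Pulse receives Band F at value $750M, so the others get W − 750 = $2347M.
Without Pulse: best allocation of the remaining 3 bidders over all 4 bands is OrbitCom→Band C ($919M), VistaNet→Band F ($948M), AzureWave→Band G ($613M), total $2480M.
VCG payment = (others' best without Pulse) − (others' welfare with Pulse) = 2480 − 2347 = $133M.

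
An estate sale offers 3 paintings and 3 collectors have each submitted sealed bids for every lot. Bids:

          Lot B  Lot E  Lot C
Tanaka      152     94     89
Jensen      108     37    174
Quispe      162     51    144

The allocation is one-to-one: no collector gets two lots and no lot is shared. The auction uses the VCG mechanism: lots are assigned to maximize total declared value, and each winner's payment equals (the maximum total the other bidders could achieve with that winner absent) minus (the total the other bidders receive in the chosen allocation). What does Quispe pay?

Quispe pays $58.

Efficient allocation: Tanaka→Lot E ($94), Jensen→Lot C ($174), Quispe→Lot B ($162); total welfare W = $430.
Quispe receives Lot B at value $162, so the others get W − 162 = $268.
Without Quispe: best allocation of the remaining 2 bidders over all 3 lots is Tanaka→Lot B ($152), Jensen→Lot C ($174), total $326.
VCG payment = (others' best without Quispe) − (others' welfare with Quispe) = 326 − 268 = $58.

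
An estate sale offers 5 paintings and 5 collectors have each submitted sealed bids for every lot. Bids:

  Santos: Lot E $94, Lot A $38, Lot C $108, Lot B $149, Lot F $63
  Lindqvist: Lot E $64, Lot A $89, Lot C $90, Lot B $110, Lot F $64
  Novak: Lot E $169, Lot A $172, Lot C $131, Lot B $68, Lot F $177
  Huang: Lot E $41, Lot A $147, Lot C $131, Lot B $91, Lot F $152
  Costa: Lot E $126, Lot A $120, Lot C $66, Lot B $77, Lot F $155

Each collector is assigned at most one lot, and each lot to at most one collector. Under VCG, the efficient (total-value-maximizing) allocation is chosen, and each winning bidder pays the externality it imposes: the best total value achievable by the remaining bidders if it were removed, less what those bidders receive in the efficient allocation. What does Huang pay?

Efficient allocation: Santos→Lot B ($149), Lindqvist→Lot C ($90), Novak→Lot E ($169), Huang→Lot A ($147), Costa→Lot F ($155); total welfare W = $710.
Huang receives Lot A at value $147, so the others get W − 147 = $563.
Without Huang: best allocation of the remaining 4 bidders over all 5 lots is Santos→Lot B ($149), Lindqvist→Lot C ($90), Novak→Lot A ($172), Costa→Lot F ($155), total $566.
VCG payment = (others' best without Huang) − (others' welfare with Huang) = 566 − 563 = $3.

Huang pays $3.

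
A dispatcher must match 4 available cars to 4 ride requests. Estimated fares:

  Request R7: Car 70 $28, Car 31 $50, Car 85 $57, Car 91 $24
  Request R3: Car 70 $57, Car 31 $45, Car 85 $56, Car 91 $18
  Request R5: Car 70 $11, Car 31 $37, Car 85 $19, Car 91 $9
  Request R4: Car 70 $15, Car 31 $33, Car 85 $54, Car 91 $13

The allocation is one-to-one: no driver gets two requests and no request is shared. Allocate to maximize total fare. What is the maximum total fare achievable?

Maximum total: $172

This is the linear assignment problem.
Optimal: Car 70→Request R3 ($57), Car 31→Request R5 ($37), Car 85→Request R4 ($54), Car 91→Request R7 ($24) — total 57+37+54+24 = $172.
Row-greedy (each driver in turn takes its best remaining request) gives $170, worse by 2.
Next-best assignment: Car 70→Request R3, Car 31→Request R7, Car 85→Request R4, Car 91→Request R5 = $170.
Swapping Car 31↔Car 85 (Car 31→Request R4 $33, Car 85→Request R5 $19) loses 39.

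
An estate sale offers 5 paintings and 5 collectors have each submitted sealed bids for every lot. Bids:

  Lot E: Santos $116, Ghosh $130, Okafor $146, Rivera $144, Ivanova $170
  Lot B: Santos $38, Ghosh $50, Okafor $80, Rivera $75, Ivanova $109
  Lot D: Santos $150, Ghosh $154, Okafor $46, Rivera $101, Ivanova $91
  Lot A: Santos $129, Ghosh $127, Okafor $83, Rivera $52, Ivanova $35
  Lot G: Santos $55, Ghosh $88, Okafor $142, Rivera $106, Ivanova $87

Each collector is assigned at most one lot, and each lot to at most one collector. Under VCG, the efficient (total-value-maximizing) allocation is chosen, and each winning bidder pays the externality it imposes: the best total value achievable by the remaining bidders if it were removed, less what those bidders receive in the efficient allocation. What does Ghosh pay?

Ghosh pays $21.

Efficient allocation: Santos→Lot A ($129), Ghosh→Lot D ($154), Okafor→Lot G ($142), Rivera→Lot E ($144), Ivanova→Lot B ($109); total welfare W = $678.
Ghosh receives Lot D at value $154, so the others get W − 154 = $524.
Without Ghosh: best allocation of the remaining 4 bidders over all 5 lots is Santos→Lot D ($150), Okafor→Lot G ($142), Rivera→Lot E ($144), Ivanova→Lot B ($109), total $545.
VCG payment = (others' best without Ghosh) − (others' welfare with Ghosh) = 545 − 524 = $21.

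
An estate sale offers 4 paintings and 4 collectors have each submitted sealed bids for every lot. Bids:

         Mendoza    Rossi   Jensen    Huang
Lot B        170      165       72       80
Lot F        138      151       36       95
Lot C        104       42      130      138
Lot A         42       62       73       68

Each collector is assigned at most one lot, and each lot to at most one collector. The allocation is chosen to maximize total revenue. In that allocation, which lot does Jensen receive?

Optimal: Mendoza→Lot B ($170), Rossi→Lot F ($151), Jensen→Lot A ($73), Huang→Lot C ($138) — total 170+151+73+138 = $532.
Row-greedy (each collector in turn takes its best remaining lot) gives $519, worse by 13.
Next-best assignment: Mendoza→Lot B, Rossi→Lot F, Jensen→Lot C, Huang→Lot A = $519.
No other one-to-one assignment exceeds $532.
Jensen's own top lot is Lot C ($130), but forcing Jensen→Lot C and reassigning the rest optimally gives only $519 — worse by 13.

Jensen receives Lot A.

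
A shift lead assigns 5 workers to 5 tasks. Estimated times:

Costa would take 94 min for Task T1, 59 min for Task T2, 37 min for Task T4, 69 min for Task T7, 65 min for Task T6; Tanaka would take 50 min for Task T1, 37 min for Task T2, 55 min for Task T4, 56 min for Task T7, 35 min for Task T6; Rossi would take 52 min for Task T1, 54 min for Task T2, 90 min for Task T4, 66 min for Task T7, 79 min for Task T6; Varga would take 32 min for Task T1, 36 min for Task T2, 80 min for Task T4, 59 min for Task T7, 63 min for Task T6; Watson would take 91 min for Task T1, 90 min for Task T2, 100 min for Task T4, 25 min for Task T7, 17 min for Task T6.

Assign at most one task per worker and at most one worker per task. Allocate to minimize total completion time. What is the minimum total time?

This is a one-to-one assignment (minimum-cost bipartite matching).
Optimal: Costa→Task T4 (37 min), Tanaka→Task T6 (35 min), Rossi→Task T2 (54 min), Varga→Task T1 (32 min), Watson→Task T7 (25 min) — total 37+35+54+32+25 = 183 min.
Min-entry greedy (repeatedly take the single cheapest remaining cell) gives 189 min, worse by 6.
Next-best assignment: Costa→Task T4, Tanaka→Task T6, Rossi→Task T1, Varga→Task T2, Watson→Task T7 = 185 min.
Swapping Varga↔Watson (Varga→Task T7 59 min, Watson→Task T1 91 min) adds 93.
No other one-to-one assignment undercuts 183 min.

Min total: 183 min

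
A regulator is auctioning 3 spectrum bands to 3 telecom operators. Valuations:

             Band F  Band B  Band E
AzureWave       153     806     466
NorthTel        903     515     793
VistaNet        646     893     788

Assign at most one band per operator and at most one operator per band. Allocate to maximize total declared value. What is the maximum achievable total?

Maximum total: $2497M

Treat this as an assignment problem: match each operator to one band.
Optimal: AzureWave→Band B ($806M), NorthTel→Band F ($903M), VistaNet→Band E ($788M) — total 806+903+788 = $2497M.
Max-entry greedy (repeatedly take the single best remaining cell) gives $2262M, worse by 235.
Swapping VistaNet↔AzureWave (VistaNet→Band B $893M, AzureWave→Band E $466M) loses 235.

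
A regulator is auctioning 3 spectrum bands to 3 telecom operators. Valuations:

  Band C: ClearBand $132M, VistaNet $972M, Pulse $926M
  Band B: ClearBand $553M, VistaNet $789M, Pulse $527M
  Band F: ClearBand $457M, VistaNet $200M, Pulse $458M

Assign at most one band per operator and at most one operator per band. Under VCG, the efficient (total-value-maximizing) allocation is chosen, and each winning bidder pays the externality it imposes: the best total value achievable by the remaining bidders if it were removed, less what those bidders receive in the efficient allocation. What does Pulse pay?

Efficient allocation: ClearBand→Band F ($457M), VistaNet→Band B ($789M), Pulse→Band C ($926M); total welfare W = $2172M.
Pulse receives Band C at value $926M, so the others get W − 926 = $1246M.
Without Pulse: best allocation of the remaining 2 bidders over all 3 bands is ClearBand→Band B ($553M), VistaNet→Band C ($972M), total $1525M.
VCG payment = (others' best without Pulse) − (others' welfare with Pulse) = 1525 − 1246 = $279M.

Pulse pays $279M.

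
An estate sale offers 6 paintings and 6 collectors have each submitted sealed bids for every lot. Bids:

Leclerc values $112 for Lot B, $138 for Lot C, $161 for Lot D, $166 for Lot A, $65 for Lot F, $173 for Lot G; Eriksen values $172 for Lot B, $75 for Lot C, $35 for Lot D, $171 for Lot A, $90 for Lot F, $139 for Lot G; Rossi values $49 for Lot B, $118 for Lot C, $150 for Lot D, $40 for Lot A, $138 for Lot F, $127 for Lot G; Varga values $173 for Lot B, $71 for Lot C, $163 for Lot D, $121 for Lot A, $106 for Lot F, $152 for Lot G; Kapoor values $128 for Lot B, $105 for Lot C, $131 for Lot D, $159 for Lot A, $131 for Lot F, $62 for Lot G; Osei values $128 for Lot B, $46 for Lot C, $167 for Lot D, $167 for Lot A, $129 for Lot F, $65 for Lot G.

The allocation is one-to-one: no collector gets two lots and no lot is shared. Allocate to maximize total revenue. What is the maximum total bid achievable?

Max total: $933

Optimal: Leclerc→Lot G ($173), Eriksen→Lot A ($171), Rossi→Lot C ($118), Varga→Lot B ($173), Kapoor→Lot F ($131), Osei→Lot D ($167) — total 173+171+118+173+131+167 = $933.
Max-entry greedy (repeatedly take the single best remaining cell) gives $927, worse by 6.
Swapping Varga↔Leclerc (Varga→Lot G $152, Leclerc→Lot B $112) loses 82.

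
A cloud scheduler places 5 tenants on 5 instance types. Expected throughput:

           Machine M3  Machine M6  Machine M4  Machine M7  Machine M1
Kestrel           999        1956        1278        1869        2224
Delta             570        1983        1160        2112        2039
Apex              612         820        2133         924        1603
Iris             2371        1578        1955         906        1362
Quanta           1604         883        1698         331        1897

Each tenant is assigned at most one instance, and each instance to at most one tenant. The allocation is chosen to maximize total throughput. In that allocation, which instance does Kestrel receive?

Kestrel receives Machine M6.

Optimal: Kestrel→Machine M6 (1956 ops/s), Delta→Machine M7 (2112 ops/s), Apex→Machine M4 (2133 ops/s), Iris→Machine M3 (2371 ops/s), Quanta→Machine M1 (1897 ops/s) — total 1956+2112+2133+2371+1897 = 10469 ops/s.
Column-greedy (each instance in turn goes to its best remaining tenant) gives 10253 ops/s, worse by 216.
Next-best assignment: Kestrel→Machine M7, Delta→Machine M6, Apex→Machine M4, Iris→Machine M3, Quanta→Machine M1 = 10253 ops/s.
Every other assignment is strictly worse.
Kestrel's own top instance is Machine M1 (2224 ops/s), but forcing Kestrel→Machine M1 and reassigning the rest optimally gives only 9723 ops/s — worse by 746.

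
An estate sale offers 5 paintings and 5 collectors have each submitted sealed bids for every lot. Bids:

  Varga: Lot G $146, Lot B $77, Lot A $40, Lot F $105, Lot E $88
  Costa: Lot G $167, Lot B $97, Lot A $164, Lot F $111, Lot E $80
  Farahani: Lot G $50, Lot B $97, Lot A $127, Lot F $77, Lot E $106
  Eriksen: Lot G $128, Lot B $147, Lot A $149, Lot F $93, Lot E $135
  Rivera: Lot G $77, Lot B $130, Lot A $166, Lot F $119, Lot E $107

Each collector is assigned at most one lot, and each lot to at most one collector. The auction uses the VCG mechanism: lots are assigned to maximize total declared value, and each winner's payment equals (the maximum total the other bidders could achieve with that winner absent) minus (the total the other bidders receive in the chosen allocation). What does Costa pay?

Costa pays $41.

Efficient allocation: Varga→Lot F ($105), Costa→Lot G ($167), Farahani→Lot E ($106), Eriksen→Lot B ($147), Rivera→Lot A ($166); total welfare W = $691.
Costa receives Lot G at value $167, so the others get W − 167 = $524.
Without Costa: best allocation of the remaining 4 bidders over all 5 lots is Varga→Lot G ($146), Farahani→Lot E ($106), Eriksen→Lot B ($147), Rivera→Lot A ($166), total $565.
VCG payment = (others' best without Costa) − (others' welfare with Costa) = 565 − 524 = $41.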